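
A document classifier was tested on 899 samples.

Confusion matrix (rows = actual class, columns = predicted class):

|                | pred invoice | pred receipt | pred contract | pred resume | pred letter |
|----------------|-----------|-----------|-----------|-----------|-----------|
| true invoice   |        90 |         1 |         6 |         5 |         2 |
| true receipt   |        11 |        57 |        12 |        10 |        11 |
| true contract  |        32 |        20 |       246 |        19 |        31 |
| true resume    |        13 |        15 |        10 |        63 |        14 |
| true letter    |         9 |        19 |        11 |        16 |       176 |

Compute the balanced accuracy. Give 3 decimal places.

Balanced accuracy = mean of per-class recall.
  invoice: recall = 90/104 = 0.8654
  receipt: recall = 57/101 = 0.5644
  contract: recall = 246/348 = 0.7069
  resume: recall = 63/115 = 0.5478
  letter: recall = 176/231 = 0.7619
Mean = (0.8654 + 0.5644 + 0.7069 + 0.5478 + 0.7619) / 5 = 0.689

0.689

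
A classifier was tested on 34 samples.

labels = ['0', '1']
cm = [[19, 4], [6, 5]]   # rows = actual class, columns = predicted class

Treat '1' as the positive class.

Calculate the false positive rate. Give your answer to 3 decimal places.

FPR = FP/(FP+TN) = 4/(4+19) = 0.174

0.174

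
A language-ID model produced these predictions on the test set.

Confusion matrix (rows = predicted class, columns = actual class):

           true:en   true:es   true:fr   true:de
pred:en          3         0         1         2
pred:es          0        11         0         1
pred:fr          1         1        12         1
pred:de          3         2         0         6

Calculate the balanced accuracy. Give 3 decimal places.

Balanced accuracy = mean of per-class recall.
  en: recall = 3/7 = 0.4286
  es: recall = 11/14 = 0.7857
  fr: recall = 12/13 = 0.9231
  de: recall = 6/10 = 0.6000
Mean = (0.4286 + 0.7857 + 0.9231 + 0.6000) / 4 = 0.684

0.684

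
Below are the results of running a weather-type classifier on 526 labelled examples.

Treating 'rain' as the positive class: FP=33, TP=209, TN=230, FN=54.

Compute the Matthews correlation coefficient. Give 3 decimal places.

MCC = (TP·TN − FP·FN) / √((TP+FP)(TP+FN)(TN+FP)(TN+FN))
Numerator = 209·230 − 33·54 = 46288
Denominator = √(242·263·263·284) = √4753847032 = 68948.1474
MCC = 46288 / 68948.1474 = 0.671

0.671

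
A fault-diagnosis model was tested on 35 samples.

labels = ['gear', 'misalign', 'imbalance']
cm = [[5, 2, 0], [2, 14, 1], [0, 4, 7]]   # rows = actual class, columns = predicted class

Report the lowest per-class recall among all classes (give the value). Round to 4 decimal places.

Per-class recall (TP/(TP+FN)):
  gear: TP=5, FN=2+0=2 → 5/7 = 0.71429
  misalign: TP=14, FN=2+1=3 → 14/17 = 0.82353
  imbalance: TP=7, FN=0+4=4 → 7/11 = 0.63636
Lowest is class 'imbalance' with recall = 0.6364.

0.6364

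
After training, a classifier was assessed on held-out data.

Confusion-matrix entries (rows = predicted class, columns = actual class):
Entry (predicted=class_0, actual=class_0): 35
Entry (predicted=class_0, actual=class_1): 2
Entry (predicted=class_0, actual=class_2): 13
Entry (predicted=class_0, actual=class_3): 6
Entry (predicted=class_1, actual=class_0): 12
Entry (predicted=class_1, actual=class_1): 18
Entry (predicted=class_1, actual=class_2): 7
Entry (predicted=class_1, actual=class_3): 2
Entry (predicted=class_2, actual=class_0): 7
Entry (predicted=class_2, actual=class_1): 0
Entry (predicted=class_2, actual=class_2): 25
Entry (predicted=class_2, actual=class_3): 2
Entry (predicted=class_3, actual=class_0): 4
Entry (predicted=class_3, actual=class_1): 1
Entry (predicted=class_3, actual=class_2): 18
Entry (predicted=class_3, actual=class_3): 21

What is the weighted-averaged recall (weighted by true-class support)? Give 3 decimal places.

Per-class recall (TP/(TP+FN)):
  class_0: TP=35, FN=12+7+4=23 → 35/58 = 0.6034
  class_1: TP=18, FN=2+0+1=3 → 18/21 = 0.8571
  class_2: TP=25, FN=13+7+18=38 → 25/63 = 0.3968
  class_3: TP=21, FN=6+2+2=10 → 21/31 = 0.6774
Weighted-recall = Σ (supportᵢ/N)·recallᵢ with N=173: (58/173)·0.6034 + (21/173)·0.8571 + (63/173)·0.3968 + (31/173)·0.6774 = 0.572

0.572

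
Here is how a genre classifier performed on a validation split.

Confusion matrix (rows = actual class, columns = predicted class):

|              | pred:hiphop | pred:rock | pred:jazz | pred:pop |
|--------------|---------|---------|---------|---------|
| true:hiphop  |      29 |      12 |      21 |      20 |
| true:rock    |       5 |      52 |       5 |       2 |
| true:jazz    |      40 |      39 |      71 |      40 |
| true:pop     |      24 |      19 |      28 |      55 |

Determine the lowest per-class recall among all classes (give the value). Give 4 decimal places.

0.3537

Per-class recall (TP/(TP+FN)):
  hiphop: TP=29, FN=12+21+20=53 → 29/82 = 0.35366
  rock: TP=52, FN=5+5+2=12 → 52/64 = 0.81250
  jazz: TP=71, FN=40+39+40=119 → 71/190 = 0.37368
  pop: TP=55, FN=24+19+28=71 → 55/126 = 0.43651
Lowest is class 'hiphop' with recall = 0.3537.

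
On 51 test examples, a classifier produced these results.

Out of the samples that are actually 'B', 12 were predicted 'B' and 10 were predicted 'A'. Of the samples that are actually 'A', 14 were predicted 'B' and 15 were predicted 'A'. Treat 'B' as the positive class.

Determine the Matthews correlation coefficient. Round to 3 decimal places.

MCC = (TP·TN − FP·FN) / √((TP+FP)(TP+FN)(TN+FP)(TN+FN))
Numerator = 12·15 − 14·10 = 40
Denominator = √(26·22·29·25) = √414700 = 643.9720
MCC = 40 / 643.9720 = 0.062

0.062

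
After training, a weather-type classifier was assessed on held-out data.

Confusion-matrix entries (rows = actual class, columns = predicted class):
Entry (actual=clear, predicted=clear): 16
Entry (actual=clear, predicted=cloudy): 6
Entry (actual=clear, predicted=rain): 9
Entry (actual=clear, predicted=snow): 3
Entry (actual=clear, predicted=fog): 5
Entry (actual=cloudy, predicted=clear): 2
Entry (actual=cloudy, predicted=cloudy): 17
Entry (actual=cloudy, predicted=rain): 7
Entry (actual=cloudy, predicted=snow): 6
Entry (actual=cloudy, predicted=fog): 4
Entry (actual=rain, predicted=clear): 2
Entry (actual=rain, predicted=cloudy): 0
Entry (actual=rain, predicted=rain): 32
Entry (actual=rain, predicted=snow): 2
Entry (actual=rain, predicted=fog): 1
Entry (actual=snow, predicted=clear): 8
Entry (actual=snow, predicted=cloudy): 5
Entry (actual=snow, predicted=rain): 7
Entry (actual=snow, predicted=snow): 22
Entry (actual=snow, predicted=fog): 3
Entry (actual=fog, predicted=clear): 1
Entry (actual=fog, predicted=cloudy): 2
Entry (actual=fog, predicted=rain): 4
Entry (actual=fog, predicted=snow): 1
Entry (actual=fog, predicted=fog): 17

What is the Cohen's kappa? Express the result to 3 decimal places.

Observed agreement pₒ = trace/N = 104/182 = 0.5714
Expected agreement pₑ = Σ (rowᵢ·colᵢ)/N² = (39·29 + 36·30 + 37·59 + 45·34 + 25·30)/182² = 0.2015
κ = (pₒ − pₑ)/(1 − pₑ) = (0.5714 − 0.2015)/(1 − 0.2015) = 0.463

0.463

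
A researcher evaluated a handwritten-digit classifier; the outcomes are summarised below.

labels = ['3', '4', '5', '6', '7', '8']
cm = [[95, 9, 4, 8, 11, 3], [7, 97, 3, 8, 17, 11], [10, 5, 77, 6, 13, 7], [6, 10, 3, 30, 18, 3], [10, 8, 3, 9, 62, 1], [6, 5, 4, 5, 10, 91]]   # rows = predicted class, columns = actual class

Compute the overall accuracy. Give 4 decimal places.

Accuracy = trace / total = (95+97+77+30+62+91=452) / 675 = 452/675 = 0.6696

0.6696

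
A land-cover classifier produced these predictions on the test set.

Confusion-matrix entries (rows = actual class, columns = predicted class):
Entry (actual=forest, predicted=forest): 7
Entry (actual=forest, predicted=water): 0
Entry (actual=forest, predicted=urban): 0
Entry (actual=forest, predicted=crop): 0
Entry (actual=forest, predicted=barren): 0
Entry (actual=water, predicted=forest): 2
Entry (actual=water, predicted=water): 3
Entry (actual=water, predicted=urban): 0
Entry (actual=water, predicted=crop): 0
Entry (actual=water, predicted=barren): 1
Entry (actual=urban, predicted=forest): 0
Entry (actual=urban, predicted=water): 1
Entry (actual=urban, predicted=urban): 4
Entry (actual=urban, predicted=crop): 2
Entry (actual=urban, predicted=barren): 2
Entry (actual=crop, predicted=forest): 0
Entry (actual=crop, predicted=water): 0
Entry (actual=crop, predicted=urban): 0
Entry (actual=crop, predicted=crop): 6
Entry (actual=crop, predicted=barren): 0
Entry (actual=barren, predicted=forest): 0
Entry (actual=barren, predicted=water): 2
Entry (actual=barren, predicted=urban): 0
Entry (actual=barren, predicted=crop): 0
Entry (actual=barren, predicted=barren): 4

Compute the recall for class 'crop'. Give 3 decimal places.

One-vs-rest for 'crop': TP = diagonal; FP = other classes predicted 'crop'; FN = 'crop' predicted as other.
recall = TP/(TP+FN).
crop: TP=6, FN=0+0+0+0=0 → 6/6 = 1.0000

1.000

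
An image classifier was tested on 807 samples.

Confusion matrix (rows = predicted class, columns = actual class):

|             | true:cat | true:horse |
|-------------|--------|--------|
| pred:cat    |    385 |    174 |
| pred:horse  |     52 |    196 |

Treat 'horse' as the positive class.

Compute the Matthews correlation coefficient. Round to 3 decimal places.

MCC = (TP·TN − FP·FN) / √((TP+FP)(TP+FN)(TN+FP)(TN+FN))
Numerator = 196·385 − 52·174 = 66412
Denominator = √(248·370·437·559) = √22415408080 = 149717.7614
MCC = 66412 / 149717.7614 = 0.444

0.444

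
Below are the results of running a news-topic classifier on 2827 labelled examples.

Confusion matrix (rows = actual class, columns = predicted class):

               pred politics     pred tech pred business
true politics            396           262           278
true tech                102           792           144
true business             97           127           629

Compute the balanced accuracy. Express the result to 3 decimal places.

0.641

Balanced accuracy = mean of per-class recall.
  politics: recall = 396/936 = 0.4231
  tech: recall = 792/1038 = 0.7630
  business: recall = 629/853 = 0.7374
Mean = (0.4231 + 0.7630 + 0.7374) / 3 = 0.641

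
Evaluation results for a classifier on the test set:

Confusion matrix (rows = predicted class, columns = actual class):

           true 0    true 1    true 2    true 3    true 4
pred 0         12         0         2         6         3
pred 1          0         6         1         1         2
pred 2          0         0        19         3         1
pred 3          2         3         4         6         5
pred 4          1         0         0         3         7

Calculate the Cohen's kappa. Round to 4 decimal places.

0.4597

Observed agreement pₒ = trace/N = 50/87 = 0.57471
Expected agreement pₑ = Σ (rowᵢ·colᵢ)/N² = (15·23 + 9·10 + 26·23 + 19·20 + 18·11)/87² = 0.21284
κ = (pₒ − pₑ)/(1 − pₑ) = (0.57471 − 0.21284)/(1 − 0.21284) = 0.4597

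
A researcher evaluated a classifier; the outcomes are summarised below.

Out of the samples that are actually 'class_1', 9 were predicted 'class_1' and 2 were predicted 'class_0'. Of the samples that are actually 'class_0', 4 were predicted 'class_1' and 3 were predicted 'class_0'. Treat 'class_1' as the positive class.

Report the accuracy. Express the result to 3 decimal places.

0.667

Accuracy = (TP+TN)/N = (9+3)/18 = 0.667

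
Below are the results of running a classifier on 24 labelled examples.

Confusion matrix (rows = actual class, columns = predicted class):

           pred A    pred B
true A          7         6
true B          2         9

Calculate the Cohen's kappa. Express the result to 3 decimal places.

0.347

Observed agreement pₒ = trace/N = 16/24 = 0.6667
Expected agreement pₑ = Σ (rowᵢ·colᵢ)/N² = (13·9 + 11·15)/24² = 0.4896
κ = (pₒ − pₑ)/(1 − pₑ) = (0.6667 − 0.4896)/(1 − 0.4896) = 0.347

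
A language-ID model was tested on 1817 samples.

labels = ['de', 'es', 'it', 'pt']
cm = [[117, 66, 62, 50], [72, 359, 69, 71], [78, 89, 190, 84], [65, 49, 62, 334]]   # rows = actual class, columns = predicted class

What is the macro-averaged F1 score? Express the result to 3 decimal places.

Per-class F1 score (2·TP/(2·TP+FP+FN)):
  de: TP=117, FP=72+78+65=215, FN=66+62+50=178 → 234/627 = 0.3732
  es: TP=359, FP=66+89+49=204, FN=72+69+71=212 → 718/1134 = 0.6332
  it: TP=190, FP=62+69+62=193, FN=78+89+84=251 → 380/824 = 0.4612
  pt: TP=334, FP=50+71+84=205, FN=65+49+62=176 → 668/1049 = 0.6368
Macro-F1 score = mean = (0.3732 + 0.6332 + 0.4612 + 0.6368) / 4 = 0.526

0.526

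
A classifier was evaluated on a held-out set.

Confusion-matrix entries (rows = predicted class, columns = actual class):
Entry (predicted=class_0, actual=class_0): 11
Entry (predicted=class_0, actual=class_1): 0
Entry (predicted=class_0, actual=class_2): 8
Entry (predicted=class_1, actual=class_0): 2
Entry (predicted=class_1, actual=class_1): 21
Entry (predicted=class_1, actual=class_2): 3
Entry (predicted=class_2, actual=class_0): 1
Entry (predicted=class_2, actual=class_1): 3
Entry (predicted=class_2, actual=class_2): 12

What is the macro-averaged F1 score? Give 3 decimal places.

Per-class F1 score (2·TP/(2·TP+FP+FN)):
  class_0: TP=11, FP=0+8=8, FN=2+1=3 → 22/33 = 0.6667
  class_1: TP=21, FP=2+3=5, FN=0+3=3 → 42/50 = 0.8400
  class_2: TP=12, FP=1+3=4, FN=8+3=11 → 24/39 = 0.6154
Macro-F1 score = mean = (0.6667 + 0.8400 + 0.6154) / 3 = 0.707

0.707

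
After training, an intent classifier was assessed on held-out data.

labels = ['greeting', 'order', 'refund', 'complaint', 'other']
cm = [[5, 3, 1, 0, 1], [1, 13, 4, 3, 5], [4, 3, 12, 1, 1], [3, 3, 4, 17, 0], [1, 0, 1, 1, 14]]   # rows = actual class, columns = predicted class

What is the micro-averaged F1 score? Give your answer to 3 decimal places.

0.604

Micro-averaging pools counts across classes: ΣTP=61, ΣFP=40, ΣFN=40.
Micro-F1 score = 2·TP/(2·TP+FP+FN) on pooled counts = 0.604 (equals overall accuracy in single-label multiclass).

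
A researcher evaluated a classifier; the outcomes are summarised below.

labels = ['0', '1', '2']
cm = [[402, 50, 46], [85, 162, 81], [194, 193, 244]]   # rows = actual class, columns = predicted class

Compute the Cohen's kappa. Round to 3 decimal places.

Observed agreement pₒ = trace/N = 808/1457 = 0.5546
Expected agreement pₑ = Σ (rowᵢ·colᵢ)/N² = (498·681 + 328·405 + 631·371)/1457² = 0.3326
κ = (pₒ − pₑ)/(1 − pₑ) = (0.5546 − 0.3326)/(1 − 0.3326) = 0.333

0.333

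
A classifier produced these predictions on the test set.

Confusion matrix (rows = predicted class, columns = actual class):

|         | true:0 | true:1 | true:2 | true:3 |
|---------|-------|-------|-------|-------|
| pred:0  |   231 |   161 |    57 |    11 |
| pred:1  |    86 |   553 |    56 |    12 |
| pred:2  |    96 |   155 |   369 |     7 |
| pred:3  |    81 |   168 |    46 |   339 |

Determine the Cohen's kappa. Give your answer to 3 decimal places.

Observed agreement pₒ = trace/N = 1492/2428 = 0.6145
Expected agreement pₑ = Σ (rowᵢ·colᵢ)/N² = (494·460 + 1037·707 + 528·627 + 369·634)/2428² = 0.2588
κ = (pₒ − pₑ)/(1 − pₑ) = (0.6145 − 0.2588)/(1 − 0.2588) = 0.480

0.480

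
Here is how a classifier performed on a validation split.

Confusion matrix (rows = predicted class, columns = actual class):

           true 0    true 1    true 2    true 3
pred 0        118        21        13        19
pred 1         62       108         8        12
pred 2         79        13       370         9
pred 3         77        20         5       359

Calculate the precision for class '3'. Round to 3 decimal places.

0.779

precision = TP/(TP+FP).
3: TP=359, FP=77+20+5=102 → 359/461 = 0.7787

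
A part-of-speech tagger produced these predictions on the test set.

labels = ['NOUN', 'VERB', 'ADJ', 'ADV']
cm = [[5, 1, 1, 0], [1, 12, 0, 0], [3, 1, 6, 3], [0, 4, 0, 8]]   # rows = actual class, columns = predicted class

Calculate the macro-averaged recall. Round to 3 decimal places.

0.691

Per-class recall (TP/(TP+FN)):
  NOUN: TP=5, FN=1+1+0=2 → 5/7 = 0.7143
  VERB: TP=12, FN=1+0+0=1 → 12/13 = 0.9231
  ADJ: TP=6, FN=3+1+3=7 → 6/13 = 0.4615
  ADV: TP=8, FN=0+4+0=4 → 8/12 = 0.6667
Macro-recall = mean = (0.7143 + 0.9231 + 0.4615 + 0.6667) / 4 = 0.691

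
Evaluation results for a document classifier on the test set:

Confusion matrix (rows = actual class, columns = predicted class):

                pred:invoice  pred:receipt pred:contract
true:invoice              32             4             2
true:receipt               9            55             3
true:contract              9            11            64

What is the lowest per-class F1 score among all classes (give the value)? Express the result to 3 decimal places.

Per-class F1 score (2·TP/(2·TP+FP+FN)):
  invoice: TP=32, FP=9+9=18, FN=4+2=6 → 64/88 = 0.7273
  receipt: TP=55, FP=4+11=15, FN=9+3=12 → 110/137 = 0.8029
  contract: TP=64, FP=2+3=5, FN=9+11=20 → 128/153 = 0.8366
Lowest is class 'invoice' with F1 score = 0.727.

0.727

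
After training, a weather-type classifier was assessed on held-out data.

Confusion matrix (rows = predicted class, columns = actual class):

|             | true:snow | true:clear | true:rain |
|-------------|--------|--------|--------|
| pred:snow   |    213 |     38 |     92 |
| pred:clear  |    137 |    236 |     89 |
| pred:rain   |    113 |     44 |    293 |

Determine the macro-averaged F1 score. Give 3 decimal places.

Per-class F1 score (2·TP/(2·TP+FP+FN)):
  snow: TP=213, FP=38+92=130, FN=137+113=250 → 426/806 = 0.5285
  clear: TP=236, FP=137+89=226, FN=38+44=82 → 472/780 = 0.6051
  rain: TP=293, FP=113+44=157, FN=92+89=181 → 586/924 = 0.6342
Macro-F1 score = mean = (0.5285 + 0.6051 + 0.6342) / 3 = 0.589

0.589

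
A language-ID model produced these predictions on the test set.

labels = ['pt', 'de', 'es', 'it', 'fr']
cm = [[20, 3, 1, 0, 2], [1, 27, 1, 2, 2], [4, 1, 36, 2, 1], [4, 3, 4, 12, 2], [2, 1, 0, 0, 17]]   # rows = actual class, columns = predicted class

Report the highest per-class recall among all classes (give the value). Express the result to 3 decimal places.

Per-class recall (TP/(TP+FN)):
  pt: TP=20, FN=3+1+0+2=6 → 20/26 = 0.7692
  de: TP=27, FN=1+1+2+2=6 → 27/33 = 0.8182
  es: TP=36, FN=4+1+2+1=8 → 36/44 = 0.8182
  it: TP=12, FN=4+3+4+2=13 → 12/25 = 0.4800
  fr: TP=17, FN=2+1+0+0=3 → 17/20 = 0.8500
Highest is class 'fr' with recall = 0.850.

0.850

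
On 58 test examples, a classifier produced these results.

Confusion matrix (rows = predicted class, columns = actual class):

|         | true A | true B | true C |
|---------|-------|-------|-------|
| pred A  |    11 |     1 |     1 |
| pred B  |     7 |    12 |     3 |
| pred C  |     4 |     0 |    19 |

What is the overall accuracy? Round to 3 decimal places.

0.724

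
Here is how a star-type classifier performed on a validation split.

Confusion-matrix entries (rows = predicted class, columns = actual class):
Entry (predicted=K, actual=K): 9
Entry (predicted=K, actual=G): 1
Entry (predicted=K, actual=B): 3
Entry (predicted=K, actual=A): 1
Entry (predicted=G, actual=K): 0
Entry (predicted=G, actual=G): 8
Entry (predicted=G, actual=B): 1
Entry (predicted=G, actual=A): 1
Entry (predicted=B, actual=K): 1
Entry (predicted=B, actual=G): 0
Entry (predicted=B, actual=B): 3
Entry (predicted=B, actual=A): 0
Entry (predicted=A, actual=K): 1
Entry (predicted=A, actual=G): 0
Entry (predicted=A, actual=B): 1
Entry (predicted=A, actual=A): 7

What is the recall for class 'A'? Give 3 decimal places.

One-vs-rest for 'A': TP = diagonal; FP = other classes predicted 'A'; FN = 'A' predicted as other.
recall = TP/(TP+FN).
A: TP=7, FN=1+1+0=2 → 7/9 = 0.7778

0.778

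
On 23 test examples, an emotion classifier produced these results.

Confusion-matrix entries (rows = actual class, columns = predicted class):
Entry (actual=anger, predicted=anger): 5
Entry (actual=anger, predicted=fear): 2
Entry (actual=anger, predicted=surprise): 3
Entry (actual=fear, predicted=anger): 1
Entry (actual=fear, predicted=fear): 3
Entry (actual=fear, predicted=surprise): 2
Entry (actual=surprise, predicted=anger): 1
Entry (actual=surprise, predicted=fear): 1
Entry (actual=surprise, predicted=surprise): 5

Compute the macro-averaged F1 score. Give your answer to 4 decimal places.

Per-class F1 score (2·TP/(2·TP+FP+FN)):
  anger: TP=5, FP=1+1=2, FN=2+3=5 → 10/17 = 0.58824
  fear: TP=3, FP=2+1=3, FN=1+2=3 → 6/12 = 0.50000
  surprise: TP=5, FP=3+2=5, FN=1+1=2 → 10/17 = 0.58824
Macro-F1 score = mean = (0.58824 + 0.50000 + 0.58824) / 3 = 0.5588

0.5588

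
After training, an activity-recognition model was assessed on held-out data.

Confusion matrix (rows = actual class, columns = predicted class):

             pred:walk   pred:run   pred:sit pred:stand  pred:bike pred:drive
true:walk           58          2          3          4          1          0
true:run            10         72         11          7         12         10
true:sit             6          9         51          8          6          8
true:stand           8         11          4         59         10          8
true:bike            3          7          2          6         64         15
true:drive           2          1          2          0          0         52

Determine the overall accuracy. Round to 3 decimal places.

Accuracy = trace / total = (58+72+51+59+64+52=356) / 532 = 356/532 = 0.669

0.669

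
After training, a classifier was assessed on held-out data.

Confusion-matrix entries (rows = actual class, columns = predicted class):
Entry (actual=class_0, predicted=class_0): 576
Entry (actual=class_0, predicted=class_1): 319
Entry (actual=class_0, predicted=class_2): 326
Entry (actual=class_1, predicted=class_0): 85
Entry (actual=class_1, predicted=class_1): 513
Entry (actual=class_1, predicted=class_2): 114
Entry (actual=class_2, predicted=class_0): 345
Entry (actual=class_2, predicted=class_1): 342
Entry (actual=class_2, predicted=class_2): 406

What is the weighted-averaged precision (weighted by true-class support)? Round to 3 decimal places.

0.507

Per-class precision (TP/(TP+FP)):
  class_0: TP=576, FP=85+345=430 → 576/1006 = 0.5726
  class_1: TP=513, FP=319+342=661 → 513/1174 = 0.4370
  class_2: TP=406, FP=326+114=440 → 406/846 = 0.4799
Weighted-precision = Σ (supportᵢ/N)·precisionᵢ with N=3026: (1221/3026)·0.5726 + (712/3026)·0.4370 + (1093/3026)·0.4799 = 0.507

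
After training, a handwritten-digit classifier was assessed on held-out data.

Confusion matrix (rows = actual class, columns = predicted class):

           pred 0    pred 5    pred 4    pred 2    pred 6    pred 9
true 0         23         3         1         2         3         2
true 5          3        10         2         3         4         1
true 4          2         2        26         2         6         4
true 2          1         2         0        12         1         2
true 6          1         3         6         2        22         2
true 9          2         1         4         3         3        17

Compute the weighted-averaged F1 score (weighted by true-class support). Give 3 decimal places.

0.602

Per-class F1 score (2·TP/(2·TP+FP+FN)):
  0: TP=23, FP=3+2+1+1+2=9, FN=3+1+2+3+2=11 → 46/66 = 0.6970
  5: TP=10, FP=3+2+2+3+1=11, FN=3+2+3+4+1=13 → 20/44 = 0.4545
  4: TP=26, FP=1+2+0+6+4=13, FN=2+2+2+6+4=16 → 52/81 = 0.6420
  2: TP=12, FP=2+3+2+2+3=12, FN=1+2+0+1+2=6 → 24/42 = 0.5714
  6: TP=22, FP=3+4+6+1+3=17, FN=1+3+6+2+2=14 → 44/75 = 0.5867
  9: TP=17, FP=2+1+4+2+2=11, FN=2+1+4+3+3=13 → 34/58 = 0.5862
Weighted-F1 score = Σ (supportᵢ/N)·F1 scoreᵢ with N=183: (34/183)·0.6970 + (23/183)·0.4545 + (42/183)·0.6420 + (18/183)·0.5714 + (36/183)·0.5867 + (30/183)·0.5862 = 0.602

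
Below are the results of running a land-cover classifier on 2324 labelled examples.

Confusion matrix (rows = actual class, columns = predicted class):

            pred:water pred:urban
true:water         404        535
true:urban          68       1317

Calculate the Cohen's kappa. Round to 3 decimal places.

0.414

Observed agreement pₒ = trace/N = 1721/2324 = 0.7405
Expected agreement pₑ = Σ (rowᵢ·colᵢ)/N² = (939·472 + 1385·1852)/2324² = 0.5570
κ = (pₒ − pₑ)/(1 − pₑ) = (0.7405 − 0.5570)/(1 − 0.5570) = 0.414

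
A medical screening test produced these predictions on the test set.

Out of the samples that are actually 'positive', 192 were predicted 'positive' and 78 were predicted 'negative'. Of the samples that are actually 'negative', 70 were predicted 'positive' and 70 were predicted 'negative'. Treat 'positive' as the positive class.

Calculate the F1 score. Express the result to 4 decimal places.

0.7218

Precision = TP/(TP+FP) = 192/262 = 0.7328
Recall = TP/(TP+FN) = 192/270 = 0.7111
F1 = 2·TP/(2·TP+FP+FN) = 384/532 = 0.7218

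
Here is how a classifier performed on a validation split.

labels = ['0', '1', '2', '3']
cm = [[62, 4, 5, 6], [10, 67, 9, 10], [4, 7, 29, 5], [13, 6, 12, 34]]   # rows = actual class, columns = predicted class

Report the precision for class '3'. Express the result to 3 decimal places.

precision = TP/(TP+FP).
3: TP=34, FP=6+10+5=21 → 34/55 = 0.6182

0.618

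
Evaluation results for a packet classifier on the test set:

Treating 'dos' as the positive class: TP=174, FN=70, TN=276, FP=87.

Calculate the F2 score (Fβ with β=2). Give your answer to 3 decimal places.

0.703

Fβ = (1+β²)·TP / ((1+β²)·TP + β²·FN + FP), with β²=4
= 5·174 / (5·174 + 4·70 + 87) = 0.703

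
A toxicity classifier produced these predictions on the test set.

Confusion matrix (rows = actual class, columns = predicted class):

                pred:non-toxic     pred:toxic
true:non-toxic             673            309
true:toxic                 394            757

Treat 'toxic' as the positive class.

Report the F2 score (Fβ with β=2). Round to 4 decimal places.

0.6675

Fβ = (1+β²)·TP / ((1+β²)·TP + β²·FN + FP), with β²=4
= 5·757 / (5·757 + 4·394 + 309) = 0.6675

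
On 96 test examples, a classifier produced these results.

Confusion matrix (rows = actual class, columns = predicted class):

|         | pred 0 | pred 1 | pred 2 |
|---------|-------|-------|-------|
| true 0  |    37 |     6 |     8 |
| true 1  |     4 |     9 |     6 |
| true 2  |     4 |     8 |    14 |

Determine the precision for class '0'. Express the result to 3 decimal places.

0.822

Treat '0' as positive and all other classes as negative.
precision = TP/(TP+FP).
0: TP=37, FP=4+4=8 → 37/45 = 0.8222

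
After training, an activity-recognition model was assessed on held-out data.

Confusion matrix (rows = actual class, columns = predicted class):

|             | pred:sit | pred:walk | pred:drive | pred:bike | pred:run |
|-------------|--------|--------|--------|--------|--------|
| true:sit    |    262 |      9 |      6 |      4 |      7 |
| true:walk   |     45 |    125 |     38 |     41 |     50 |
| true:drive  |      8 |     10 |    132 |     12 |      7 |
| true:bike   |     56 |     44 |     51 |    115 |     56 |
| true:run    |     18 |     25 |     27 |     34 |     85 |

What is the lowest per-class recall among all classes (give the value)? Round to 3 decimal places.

Per-class recall (TP/(TP+FN)):
  sit: TP=262, FN=9+6+4+7=26 → 262/288 = 0.9097
  walk: TP=125, FN=45+38+41+50=174 → 125/299 = 0.4181
  drive: TP=132, FN=8+10+12+7=37 → 132/169 = 0.7811
  bike: TP=115, FN=56+44+51+56=207 → 115/322 = 0.3571
  run: TP=85, FN=18+25+27+34=104 → 85/189 = 0.4497
Lowest is class 'bike' with recall = 0.357.

0.357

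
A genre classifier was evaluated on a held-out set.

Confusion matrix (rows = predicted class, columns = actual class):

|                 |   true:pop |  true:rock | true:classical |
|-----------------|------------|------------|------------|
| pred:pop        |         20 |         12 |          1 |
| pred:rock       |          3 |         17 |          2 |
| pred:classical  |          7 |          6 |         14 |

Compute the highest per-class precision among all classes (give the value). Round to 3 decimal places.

Per-class precision (TP/(TP+FP)):
  pop: TP=20, FP=12+1=13 → 20/33 = 0.6061
  rock: TP=17, FP=3+2=5 → 17/22 = 0.7727
  classical: TP=14, FP=7+6=13 → 14/27 = 0.5185
Highest is class 'rock' with precision = 0.773.

0.773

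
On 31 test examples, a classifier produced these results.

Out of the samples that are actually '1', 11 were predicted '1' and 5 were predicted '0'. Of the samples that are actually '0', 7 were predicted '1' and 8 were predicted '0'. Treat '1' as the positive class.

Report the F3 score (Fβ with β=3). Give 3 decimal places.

Fβ = (1+β²)·TP / ((1+β²)·TP + β²·FN + FP), with β²=9
= 10·11 / (10·11 + 9·5 + 7) = 0.679

0.679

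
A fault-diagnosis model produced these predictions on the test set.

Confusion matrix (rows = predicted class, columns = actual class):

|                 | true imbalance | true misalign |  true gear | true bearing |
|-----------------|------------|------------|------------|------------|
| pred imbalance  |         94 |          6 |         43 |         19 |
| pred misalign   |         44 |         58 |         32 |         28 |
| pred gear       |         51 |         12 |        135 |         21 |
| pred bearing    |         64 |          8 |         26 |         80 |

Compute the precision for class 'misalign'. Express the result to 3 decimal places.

Take TP from the diagonal, FP from the rest of the 'misalign' prediction marginal, FN from the rest of the 'misalign' actual marginal.
precision = TP/(TP+FP).
misalign: TP=58, FP=44+32+28=104 → 58/162 = 0.3580

0.358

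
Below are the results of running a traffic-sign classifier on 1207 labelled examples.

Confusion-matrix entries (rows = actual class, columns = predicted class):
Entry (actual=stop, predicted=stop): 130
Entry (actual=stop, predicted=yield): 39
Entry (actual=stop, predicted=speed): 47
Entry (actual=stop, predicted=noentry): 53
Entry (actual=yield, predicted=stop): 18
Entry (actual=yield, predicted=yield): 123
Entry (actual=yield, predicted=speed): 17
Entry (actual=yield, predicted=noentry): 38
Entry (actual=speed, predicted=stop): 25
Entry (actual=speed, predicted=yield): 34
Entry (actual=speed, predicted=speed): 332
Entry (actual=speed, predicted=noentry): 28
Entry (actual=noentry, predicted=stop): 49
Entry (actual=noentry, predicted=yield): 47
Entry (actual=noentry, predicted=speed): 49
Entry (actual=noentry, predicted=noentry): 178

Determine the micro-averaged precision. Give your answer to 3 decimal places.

0.632

Micro-averaging pools counts across classes: ΣTP=763, ΣFP=444, ΣFN=444.
Micro-precision = TP/(TP+FP) on pooled counts = 0.632 (equals overall accuracy in single-label multiclass).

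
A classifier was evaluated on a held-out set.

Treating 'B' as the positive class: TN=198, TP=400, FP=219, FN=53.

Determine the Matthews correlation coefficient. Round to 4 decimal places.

MCC = (TP·TN − FP·FN) / √((TP+FP)(TP+FN)(TN+FP)(TN+FN))
Numerator = 400·198 − 219·53 = 67593
Denominator = √(619·453·417·251) = √29349359469 = 171316.5476
MCC = 67593 / 171316.5476 = 0.3946

0.3946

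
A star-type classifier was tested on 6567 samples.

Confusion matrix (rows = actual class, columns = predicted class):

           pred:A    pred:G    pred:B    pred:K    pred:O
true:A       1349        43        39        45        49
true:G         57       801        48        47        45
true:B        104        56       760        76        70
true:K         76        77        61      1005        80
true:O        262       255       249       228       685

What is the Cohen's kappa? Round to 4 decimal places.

0.6252

Observed agreement pₒ = trace/N = 4600/6567 = 0.70047
Expected agreement pₑ = Σ (rowᵢ·colᵢ)/N² = (1525·1848 + 998·1232 + 1066·1157 + 1299·1401 + 1679·929)/6567² = 0.20083
κ = (pₒ − pₑ)/(1 − pₑ) = (0.70047 − 0.20083)/(1 − 0.20083) = 0.6252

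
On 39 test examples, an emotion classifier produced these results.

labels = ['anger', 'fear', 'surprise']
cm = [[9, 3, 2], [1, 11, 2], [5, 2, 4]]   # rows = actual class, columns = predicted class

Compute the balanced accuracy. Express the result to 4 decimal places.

0.5974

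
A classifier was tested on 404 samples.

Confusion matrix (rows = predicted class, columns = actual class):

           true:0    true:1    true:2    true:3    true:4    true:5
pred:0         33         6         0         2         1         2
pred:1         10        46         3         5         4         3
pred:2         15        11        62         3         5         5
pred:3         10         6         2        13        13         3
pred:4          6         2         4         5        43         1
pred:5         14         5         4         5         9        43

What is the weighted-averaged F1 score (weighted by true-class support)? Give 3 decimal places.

0.590

Per-class F1 score (2·TP/(2·TP+FP+FN)):
  0: TP=33, FP=6+0+2+1+2=11, FN=10+15+10+6+14=55 → 66/132 = 0.5000
  1: TP=46, FP=10+3+5+4+3=25, FN=6+11+6+2+5=30 → 92/147 = 0.6259
  2: TP=62, FP=15+11+3+5+5=39, FN=0+3+2+4+4=13 → 124/176 = 0.7045
  3: TP=13, FP=10+6+2+13+3=34, FN=2+5+3+5+5=20 → 26/80 = 0.3250
  4: TP=43, FP=6+2+4+5+1=18, FN=1+4+5+13+9=32 → 86/136 = 0.6324
  5: TP=43, FP=14+5+4+5+9=37, FN=2+3+5+3+1=14 → 86/137 = 0.6277
Weighted-F1 score = Σ (supportᵢ/N)·F1 scoreᵢ with N=404: (88/404)·0.5000 + (76/404)·0.6259 + (75/404)·0.7045 + (33/404)·0.3250 + (75/404)·0.6324 + (57/404)·0.6277 = 0.590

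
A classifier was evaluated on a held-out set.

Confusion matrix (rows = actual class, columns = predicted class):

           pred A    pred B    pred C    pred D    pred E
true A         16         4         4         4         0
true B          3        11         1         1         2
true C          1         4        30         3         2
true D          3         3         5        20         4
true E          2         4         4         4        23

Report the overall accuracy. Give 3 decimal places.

0.633

Accuracy = trace / total = (16+11+30+20+23=100) / 158 = 100/158 = 0.633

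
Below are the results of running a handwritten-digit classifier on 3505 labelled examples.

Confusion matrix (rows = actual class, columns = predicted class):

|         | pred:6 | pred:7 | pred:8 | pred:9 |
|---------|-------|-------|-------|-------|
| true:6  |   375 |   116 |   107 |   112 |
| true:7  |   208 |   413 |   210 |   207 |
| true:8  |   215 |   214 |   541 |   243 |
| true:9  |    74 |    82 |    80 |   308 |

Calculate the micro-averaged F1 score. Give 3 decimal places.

0.467

Micro-averaging pools counts across classes: ΣTP=1637, ΣFP=1868, ΣFN=1868.
Micro-F1 score = 2·TP/(2·TP+FP+FN) on pooled counts = 0.467 (equals overall accuracy in single-label multiclass).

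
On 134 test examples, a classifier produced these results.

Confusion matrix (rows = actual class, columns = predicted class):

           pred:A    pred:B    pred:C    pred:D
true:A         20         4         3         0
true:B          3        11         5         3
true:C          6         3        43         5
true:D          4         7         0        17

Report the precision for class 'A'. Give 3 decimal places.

0.606

precision = TP/(TP+FP).
A: TP=20, FP=3+6+4=13 → 20/33 = 0.6061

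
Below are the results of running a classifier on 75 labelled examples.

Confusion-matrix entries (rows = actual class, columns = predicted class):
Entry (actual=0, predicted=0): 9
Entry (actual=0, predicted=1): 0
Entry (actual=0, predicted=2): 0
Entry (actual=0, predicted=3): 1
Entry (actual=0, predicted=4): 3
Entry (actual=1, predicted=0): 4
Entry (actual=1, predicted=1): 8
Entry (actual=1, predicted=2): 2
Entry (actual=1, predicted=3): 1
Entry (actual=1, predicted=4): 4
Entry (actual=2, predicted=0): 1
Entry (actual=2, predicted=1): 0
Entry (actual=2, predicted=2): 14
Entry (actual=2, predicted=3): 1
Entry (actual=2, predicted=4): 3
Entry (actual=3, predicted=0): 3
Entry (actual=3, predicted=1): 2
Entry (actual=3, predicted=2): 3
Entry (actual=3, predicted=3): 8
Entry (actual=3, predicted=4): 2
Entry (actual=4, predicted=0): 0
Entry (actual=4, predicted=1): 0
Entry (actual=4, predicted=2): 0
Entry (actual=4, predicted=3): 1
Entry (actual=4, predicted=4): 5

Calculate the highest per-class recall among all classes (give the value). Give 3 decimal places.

0.833

Per-class recall (TP/(TP+FN)):
  0: TP=9, FN=0+0+1+3=4 → 9/13 = 0.6923
  1: TP=8, FN=4+2+1+4=11 → 8/19 = 0.4211
  2: TP=14, FN=1+0+1+3=5 → 14/19 = 0.7368
  3: TP=8, FN=3+2+3+2=10 → 8/18 = 0.4444
  4: TP=5, FN=0+0+0+1=1 → 5/6 = 0.8333
Highest is class '4' with recall = 0.833.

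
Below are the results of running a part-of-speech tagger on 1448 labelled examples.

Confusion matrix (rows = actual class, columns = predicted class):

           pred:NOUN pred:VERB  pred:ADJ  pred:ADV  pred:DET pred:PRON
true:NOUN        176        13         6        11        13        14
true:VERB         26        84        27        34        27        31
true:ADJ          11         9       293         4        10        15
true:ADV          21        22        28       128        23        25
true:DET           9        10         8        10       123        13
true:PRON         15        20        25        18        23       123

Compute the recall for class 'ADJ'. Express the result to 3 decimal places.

0.857

One-vs-rest for 'ADJ': TP = diagonal; FP = other classes predicted 'ADJ'; FN = 'ADJ' predicted as other.
recall = TP/(TP+FN).
ADJ: TP=293, FN=11+9+4+10+15=49 → 293/342 = 0.8567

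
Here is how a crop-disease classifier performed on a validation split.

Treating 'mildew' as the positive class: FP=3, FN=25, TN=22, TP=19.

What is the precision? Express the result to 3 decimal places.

Precision = TP/(TP+FP) = 19/(19+3) = 19/22 = 0.864

0.864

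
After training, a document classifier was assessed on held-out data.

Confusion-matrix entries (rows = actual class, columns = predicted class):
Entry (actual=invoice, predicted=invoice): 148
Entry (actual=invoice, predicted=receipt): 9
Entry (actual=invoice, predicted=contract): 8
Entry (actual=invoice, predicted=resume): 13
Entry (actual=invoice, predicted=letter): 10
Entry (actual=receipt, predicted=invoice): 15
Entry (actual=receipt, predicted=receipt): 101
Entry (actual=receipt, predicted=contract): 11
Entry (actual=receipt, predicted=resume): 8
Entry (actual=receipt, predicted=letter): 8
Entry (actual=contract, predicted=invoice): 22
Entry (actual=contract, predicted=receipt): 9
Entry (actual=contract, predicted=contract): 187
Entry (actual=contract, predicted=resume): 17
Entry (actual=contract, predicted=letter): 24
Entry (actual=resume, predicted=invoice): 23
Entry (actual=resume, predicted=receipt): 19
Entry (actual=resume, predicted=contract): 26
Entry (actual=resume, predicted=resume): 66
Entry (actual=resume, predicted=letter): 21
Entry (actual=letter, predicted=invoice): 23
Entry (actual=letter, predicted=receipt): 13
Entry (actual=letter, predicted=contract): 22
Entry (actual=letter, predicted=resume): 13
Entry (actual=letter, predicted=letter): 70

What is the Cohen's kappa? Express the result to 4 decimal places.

0.5493

Observed agreement pₒ = trace/N = 572/886 = 0.64560
Expected agreement pₑ = Σ (rowᵢ·colᵢ)/N² = (188·231 + 143·151 + 259·254 + 155·117 + 141·133)/886² = 0.21363
κ = (pₒ − pₑ)/(1 − pₑ) = (0.64560 − 0.21363)/(1 − 0.21363) = 0.5493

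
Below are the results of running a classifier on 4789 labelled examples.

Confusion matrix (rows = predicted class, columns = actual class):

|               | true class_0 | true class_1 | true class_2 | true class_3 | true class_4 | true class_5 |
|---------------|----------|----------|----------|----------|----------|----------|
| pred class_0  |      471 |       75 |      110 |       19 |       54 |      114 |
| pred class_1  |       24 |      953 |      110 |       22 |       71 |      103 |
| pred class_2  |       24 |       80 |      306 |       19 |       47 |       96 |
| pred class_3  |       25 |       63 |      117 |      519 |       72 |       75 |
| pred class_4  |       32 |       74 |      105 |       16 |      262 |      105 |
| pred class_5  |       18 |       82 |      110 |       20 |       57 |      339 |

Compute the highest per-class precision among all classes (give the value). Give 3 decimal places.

Per-class precision (TP/(TP+FP)):
  class_0: TP=471, FP=75+110+19+54+114=372 → 471/843 = 0.5587
  class_1: TP=953, FP=24+110+22+71+103=330 → 953/1283 = 0.7428
  class_2: TP=306, FP=24+80+19+47+96=266 → 306/572 = 0.5350
  class_3: TP=519, FP=25+63+117+72+75=352 → 519/871 = 0.5959
  class_4: TP=262, FP=32+74+105+16+105=332 → 262/594 = 0.4411
  class_5: TP=339, FP=18+82+110+20+57=287 → 339/626 = 0.5415
Highest is class 'class_1' with precision = 0.743.

0.743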